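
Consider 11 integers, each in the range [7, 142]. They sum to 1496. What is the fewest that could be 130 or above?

6

If only k of them are at least 130, the other 11 − k are at most 129, so the total is at most k·142 + (11 − k)·129.
This must reach 1496, so k·142 + (11 − k)·129 ≥ 1496, giving k ≥ 6.
Exactly 6 works: 6 values at 142 and 5 at 129 total 1497; lower one of the high values by 1 (still ≥ 130) to hit 1496.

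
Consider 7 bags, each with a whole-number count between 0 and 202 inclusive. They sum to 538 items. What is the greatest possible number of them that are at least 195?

Suppose k of them are at least 195. Those contribute at least 195 each and the other 7 − k at least 0 each.
So the total is at least 195k + 0(7 − k) = 0 + 195k. This must be ≤ 538, giving k ≤ 2.
k = 2 is achieved by 2 values at 195 and 5 at 0, total 390; add 148 to one value (staying below 195) to reach 538.

2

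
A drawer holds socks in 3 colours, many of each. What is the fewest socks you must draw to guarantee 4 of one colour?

10

You could draw 3 of every colour without reaching 4 of any — 9 in all.
One more forces 4 of some colour, so 9 + 1 = 10.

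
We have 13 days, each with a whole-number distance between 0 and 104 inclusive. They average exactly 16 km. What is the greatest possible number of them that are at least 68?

3

The total is 13 × 16 = 208.
Suppose k of them are at least 68. Those contribute at least 68 each and the other 13 − k at least 0 each.
So the total is at least 68k + 0(13 − k) = 0 + 68k. This must be ≤ 208, giving k ≤ 3.
k = 3 is achieved by 3 values at 68 and 10 at 0, total 204; add 4 to one value (staying below 68) to reach 208.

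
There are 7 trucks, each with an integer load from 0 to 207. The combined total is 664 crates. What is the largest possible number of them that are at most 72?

Suppose k of them are at most 72. Those contribute at most 72 each and the rest at most 207 each.
So the total is at most 72k + 207(7 − k) = 1449 − 135k. This must still be ≥ 664, so k ≤ 5.
k = 5 is achieved by 5 values at 72 and 2 at 207, total 774; lower one of the 207's by 110 (still > 72) to reach 664.

5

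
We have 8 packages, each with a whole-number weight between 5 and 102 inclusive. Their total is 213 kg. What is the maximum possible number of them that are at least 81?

With k values at 81 or above and the rest at least 5, the sum is at least 40 + 76k.
Since the sum is 213, we need 76k ≤ 173, i.e. k ≤ 2.
k = 2 is achieved by 2 values at 81 and 6 at 5, total 192; add 21 to one value (staying below 81) to reach 213.

2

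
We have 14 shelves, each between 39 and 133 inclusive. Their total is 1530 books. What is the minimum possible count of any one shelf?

Minimizing one value means maximizing the remaining 13.
The other 13 can take up 13 × 133 = 1729 ≥ 1530 − 39, so one shelf can sit at its floor of 39.
Achievable: one at 39 and the other 13 totalling 1491, which fits since 13 × 39 ≤ 1491 ≤ 13 × 133.

39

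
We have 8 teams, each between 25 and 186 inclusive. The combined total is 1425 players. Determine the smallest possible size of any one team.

123

To make one team as small as possible, make the other 7 as large as possible.
The other 7 contribute at most 7 × 186 = 1302, leaving at least 1425 − 1302 = 123.
Since 123 ≥ 25, this is achievable: one at 123 and 7 at 186.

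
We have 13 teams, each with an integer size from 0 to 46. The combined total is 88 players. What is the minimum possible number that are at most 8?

4

Each value above 8 is at least 9, contributing at least 9 − 0 = 9 above the floor 0.
The sum exceeds the floor total 0 by 88, so at most ⌊88/9⌋ = 9 exceed 8, and at least 4 are ≤ 8.
Exactly 4 works: 4 values at 0 and 9 at 9 total 81; raise one of the low values by 7 (still ≤ 8) to hit 88.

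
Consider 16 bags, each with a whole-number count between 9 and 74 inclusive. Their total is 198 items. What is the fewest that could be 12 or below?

3

If only k of them are at most 12, the other 16 − k are at least 13, so the total is at least (16 − k)·13 + k·9.
This is ≤ 198, so (16 − k)·13 + 9k ≤ 198, which gives k ≥ 3.
Exactly 3 works: 3 values at 9 and 13 at 13 total 196; raise one of the low values by 2 (still ≤ 12) to hit 198.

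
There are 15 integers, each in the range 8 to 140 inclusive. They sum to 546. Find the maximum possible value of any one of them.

140

Maximizing one value means minimizing the remaining 14.
The other 14 contribute at least 14 × 8 = 112, leaving at most 546 − 112 = 434.
But each integer is capped at 140, so the maximum is 140.
Achievable: one at 140 and the other 14 totalling 406, which fits since 14 × 8 ≤ 406 ≤ 14 × 140.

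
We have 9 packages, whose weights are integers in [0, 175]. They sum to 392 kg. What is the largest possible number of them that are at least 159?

With k values at 159 or above and the rest at least 0, the sum is at least 0 + 159k.
Since the sum is 392, we need 159k ≤ 392, i.e. k ≤ 2.
k = 2 is achieved by 2 values at 159 and 7 at 0, total 318; add 74 to one value (staying below 159) to reach 392.

2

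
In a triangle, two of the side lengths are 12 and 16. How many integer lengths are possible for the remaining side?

The triangle inequality gives |12 − 16| < c < 12 + 16, i.e. 4 < c < 28.
So c can be any integer from 5 to 27: 23 values.

23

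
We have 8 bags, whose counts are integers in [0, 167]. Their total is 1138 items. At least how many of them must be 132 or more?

3

Each value short of 132 is at most 131, costing at least 167 − 131 = 36 against the maximum total of 1336.
We can afford to lose at most 1336 − 1138 = 198, so at most ⌊198/36⌋ = 5 fall short, and at least 3 are ≥ 132.
Exactly 3 works: 3 values at 167 and 5 at 131 total 1156; lower one of the high values by 18 (still ≥ 132) to hit 1138.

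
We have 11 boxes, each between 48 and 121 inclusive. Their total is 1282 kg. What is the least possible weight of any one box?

72

Minimizing one value means maximizing the remaining 10.
The other 10 contribute at most 10 × 121 = 1210, leaving at least 1282 − 1210 = 72.
Since 72 ≥ 48, this is achievable: one at 72 and 10 at 121.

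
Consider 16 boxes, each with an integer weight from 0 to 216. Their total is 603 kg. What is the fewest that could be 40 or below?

2

Each value above 40 is at least 41, contributing at least 41 − 0 = 41 above the floor 0.
The sum exceeds the floor total 0 by 603, so at most ⌊603/41⌋ = 14 exceed 40, and at least 2 are ≤ 40.
Exactly 2 works: 2 values at 0 and 14 at 41 total 574; raise one of the low values by 29 (still ≤ 40) to hit 603.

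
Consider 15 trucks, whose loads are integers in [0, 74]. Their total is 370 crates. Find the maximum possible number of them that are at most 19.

Each value at 19 or below falls at least 74 − 19 = 55 short of the ceiling 74.
The ceiling total is 15 × 74 = 1110, and we need 370, so at most ⌊(1110 − 370)/55⌋ = 13 can be that low.
k = 13 is achieved by 13 values at 19 and 2 at 74, total 395; lower one of the 74's by 25 (still > 19) to reach 370.

13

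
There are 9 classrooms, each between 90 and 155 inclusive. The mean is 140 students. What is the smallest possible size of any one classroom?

90

Minimizing one value means maximizing the remaining 8.
The total is 9 × 140 = 1260.
The other 8 can take up 8 × 155 = 1240 ≥ 1260 − 90, so one classroom can sit at its floor of 90.
Achievable: one at 90 and the other 8 totalling 1170, which fits since 8 × 90 ≤ 1170 ≤ 8 × 155.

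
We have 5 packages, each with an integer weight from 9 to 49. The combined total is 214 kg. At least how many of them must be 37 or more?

3

Suppose at most 5 − j of them reach 37; then j values are ≤ 36 and the rest ≤ 49.
The total is then ≤ 36·j + 49·(5 − j) = 245 − 13j. For this to be ≥ 214 we need j ≤ 2, so at least 5 − 2 = 3 must reach 37.
Exactly 3 works: 3 values at 49 and 2 at 36 total 219; lower one of the high values by 5 (still ≥ 37) to hit 214.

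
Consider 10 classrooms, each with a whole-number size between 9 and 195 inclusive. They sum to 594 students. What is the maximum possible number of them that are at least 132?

Suppose k of them are at least 132. Those contribute at least 132 each and the other 10 − k at least 9 each.
So the total is at least 132k + 9(10 − k) = 90 + 123k. This must be ≤ 594, giving k ≤ 4.
k = 4 is achieved by 4 values at 132 and 6 at 9, total 582; add 12 to one value (staying below 132) to reach 594.

4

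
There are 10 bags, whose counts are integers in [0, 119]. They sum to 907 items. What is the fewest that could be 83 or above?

3

Each value short of 83 is at most 82, costing at least 119 − 82 = 37 against the maximum total of 1190.
We can afford to lose at most 1190 − 907 = 283, so at most ⌊283/37⌋ = 7 fall short, and at least 3 are ≥ 83.
Exactly 3 works: 3 values at 119 and 7 at 82 total 931; lower one of the high values by 24 (still ≥ 83) to hit 907.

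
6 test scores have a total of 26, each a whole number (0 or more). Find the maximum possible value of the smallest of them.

4

The average is 26/6 < 5, so some value is ≤ 4.
Achievable: 4 of them at 4 and 2 at 5 total 26.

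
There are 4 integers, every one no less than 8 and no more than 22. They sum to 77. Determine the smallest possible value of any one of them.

To make one integer as small as possible, make the other 3 as large as possible.
The other 3 contribute at most 3 × 22 = 66, leaving at least 77 − 66 = 11.
Since 11 ≥ 8, this is achievable: one at 11 and 3 at 22.

11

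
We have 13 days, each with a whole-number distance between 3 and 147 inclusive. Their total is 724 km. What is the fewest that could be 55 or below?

1

Let j be the number exceeding 55. Then the total is ≥ 56·j + 3·(13 − j) = 39 + 53j.
So 53j ≤ 685 and j ≤ 12; hence at least 13 − 12 = 1 are ≤ 55.
Exactly 1 works: 1 value at 3 and 12 at 56 total 675; raise one of the low values by 49 (still ≤ 55) to hit 724.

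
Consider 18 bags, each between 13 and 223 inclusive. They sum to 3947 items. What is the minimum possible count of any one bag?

Minimizing one value means maximizing the remaining 17.
The other 17 contribute at most 17 × 223 = 3791, leaving at least 3947 − 3791 = 156.
Since 156 ≥ 13, this is achievable: one at 156 and 17 at 223.

156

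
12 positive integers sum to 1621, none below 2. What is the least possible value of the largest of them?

136

Some value must be at least ⌈1621/12⌉ = 136, since 12 × 135 = 1620 < 1621.
Equality holds with 1 value of 136 and 11 values of 135.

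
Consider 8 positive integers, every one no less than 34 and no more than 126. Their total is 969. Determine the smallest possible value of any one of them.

87

To make one integer as small as possible, make the other 7 as large as possible.
The other 7 contribute at most 7 × 126 = 882, leaving at least 969 − 882 = 87.
Since 87 ≥ 34, this is achievable: one at 87 and 7 at 126.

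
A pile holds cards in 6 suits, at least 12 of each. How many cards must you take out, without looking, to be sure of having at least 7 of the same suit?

37

You could draw 6 of every suit without reaching 7 of any — 36 in all.
One more forces 7 of some suit, so 36 + 1 = 37.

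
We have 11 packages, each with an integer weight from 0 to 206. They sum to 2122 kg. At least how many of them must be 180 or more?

If only k of them are at least 180, the other 11 − k are at most 179, so the total is at most k·206 + (11 − k)·179.
This must reach 2122, so k·206 + (11 − k)·179 ≥ 2122, giving k ≥ 6.
Exactly 6 works: 6 values at 206 and 5 at 179 total 2131; lower one of the high values by 9 (still ≥ 180) to hit 2122.

6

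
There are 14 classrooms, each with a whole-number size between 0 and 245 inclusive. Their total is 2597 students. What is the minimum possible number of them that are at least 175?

3

Suppose at most 14 − j of them reach 175; then j values are ≤ 174 and the rest ≤ 245.
The total is then ≤ 174·j + 245·(14 − j) = 3430 − 71j. For this to be ≥ 2597 we need j ≤ 11, so at least 14 − 11 = 3 must reach 175.
Exactly 3 works: 3 values at 245 and 11 at 174 total 2649; lower one of the high values by 52 (still ≥ 175) to hit 2597.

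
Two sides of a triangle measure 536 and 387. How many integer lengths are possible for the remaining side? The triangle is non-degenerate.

773

The triangle inequality gives |536 − 387| < c < 536 + 387, i.e. 149 < c < 923.
So c can be any integer from 150 to 922: 773 values.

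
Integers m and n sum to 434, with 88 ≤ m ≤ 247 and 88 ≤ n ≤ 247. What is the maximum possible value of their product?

With m + n fixed, mn peaks when the two are closest together.
Taking m = 217 and n = 217 (both in [88, 247]) gives mn = 47089.

47089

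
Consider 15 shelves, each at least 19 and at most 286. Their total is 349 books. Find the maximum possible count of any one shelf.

To make one shelf as large as possible, make the other 14 as small as possible.
The other 14 contribute at least 14 × 19 = 266, leaving at most 349 − 266 = 83.
Since 83 ≤ 286, this is achievable: one at 83 and 14 at 19.

83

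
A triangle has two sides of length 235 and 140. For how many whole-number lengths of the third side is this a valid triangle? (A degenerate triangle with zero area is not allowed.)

The triangle inequality gives |235 − 140| < c < 235 + 140, i.e. 95 < c < 375.
So c can be any integer from 96 to 374: 279 values.

279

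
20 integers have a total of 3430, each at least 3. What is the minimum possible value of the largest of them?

Some value must be at least ⌈3430/20⌉ = 172, since 20 × 171 = 3420 < 3430.
Equality holds with 10 values of 172 and 10 values of 171.

172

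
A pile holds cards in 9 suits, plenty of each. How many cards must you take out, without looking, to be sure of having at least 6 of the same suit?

46

In the worst case you draw 5 of each of the 9 suits: 9 × 5 = 45.
One more forces 6 of some suit, so 45 + 1 = 46.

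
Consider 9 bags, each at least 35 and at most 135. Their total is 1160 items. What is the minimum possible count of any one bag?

80

To make one bag as small as possible, make the other 8 as large as possible.
The other 8 contribute at most 8 × 135 = 1080, leaving at least 1160 − 1080 = 80.
Since 80 ≥ 35, this is achievable: one at 80 and 8 at 135.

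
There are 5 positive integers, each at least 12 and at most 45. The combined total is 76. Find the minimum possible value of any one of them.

12

To make one integer as small as possible, make the other 4 as large as possible.
The other 4 can take up 4 × 45 = 180 ≥ 76 − 12, so one integer can sit at its floor of 12.
Achievable: one at 12 and the other 4 totalling 64, which fits since 4 × 12 ≤ 64 ≤ 4 × 45.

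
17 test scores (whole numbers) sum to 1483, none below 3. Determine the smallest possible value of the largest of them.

The average is 1483/17 > 87, so not all 17 can be 87 or less; the largest is ≥ 88.
Achievable: 4 of them at 88 and 13 at 87 total 1483.

88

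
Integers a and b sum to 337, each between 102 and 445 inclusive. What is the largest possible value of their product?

With a + b fixed, ab peaks when the two are closest together.
Taking a = 168 and b = 169 (both in [102, 445]) gives ab = 28392.

28392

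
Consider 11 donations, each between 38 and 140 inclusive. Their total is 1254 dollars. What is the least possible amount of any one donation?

To make one donation as small as possible, make the other 10 as large as possible.
The other 10 can take up 10 × 140 = 1400 ≥ 1254 − 38, so one donation can sit at its floor of 38.
Achievable: one at 38 and the other 10 totalling 1216, which fits since 10 × 38 ≤ 1216 ≤ 10 × 140.

38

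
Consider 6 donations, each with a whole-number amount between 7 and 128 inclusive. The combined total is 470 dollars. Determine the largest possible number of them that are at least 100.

With k values at 100 or above and the rest at least 7, the sum is at least 42 + 93k.
Since the sum is 470, we need 93k ≤ 428, i.e. k ≤ 4.
k = 4 is achieved by 4 values at 100 and 2 at 7, total 414; add 56 to one value (staying below 100) to reach 470.

4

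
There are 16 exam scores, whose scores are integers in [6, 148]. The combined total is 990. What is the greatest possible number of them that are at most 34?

Suppose k of them are at most 34. Those contribute at most 34 each and the rest at most 148 each.
So the total is at most 34k + 148(16 − k) = 2368 − 114k. This must still be ≥ 990, so k ≤ 12.
k = 12 is achieved by 12 values at 34 and 4 at 148, total 1000; lower one of the 148's by 10 (still > 34) to reach 990.

12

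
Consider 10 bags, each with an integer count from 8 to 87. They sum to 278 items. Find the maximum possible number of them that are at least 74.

3

If k of the values are ≥ 74, the total is ≥ 74k + 8(10 − k).
Setting 74k + 8(10 − k) ≤ 278 gives 66k ≤ 198, so k ≤ 3.
k = 3 is achieved by 3 values at 74 and 7 at 8, total 278.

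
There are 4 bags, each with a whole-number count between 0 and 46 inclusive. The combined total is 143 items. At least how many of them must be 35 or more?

If only k of them are at least 35, the other 4 − k are at most 34, so the total is at most k·46 + (4 − k)·34.
This must reach 143, so k·46 + (4 − k)·34 ≥ 143, giving k ≥ 1.
Exactly 1 works: 1 value at 46 and 3 at 34 total 148; lower one of the high values by 5 (still ≥ 35) to hit 143.

1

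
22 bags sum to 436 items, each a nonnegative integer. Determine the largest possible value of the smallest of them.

19

The average is 436/22 < 20, so some value is ≤ 19.
Achievable: 4 of them at 19 and 18 at 20 total 436.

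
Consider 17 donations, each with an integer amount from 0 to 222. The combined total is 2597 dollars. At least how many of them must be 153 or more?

1

Each value short of 153 is at most 152, costing at least 222 − 152 = 70 against the maximum total of 3774.
We can afford to lose at most 3774 − 2597 = 1177, so at most ⌊1177/70⌋ = 16 fall short, and at least 1 are ≥ 153.
Exactly 1 works: 1 value at 222 and 16 at 152 total 2654; lower one of the high values by 57 (still ≥ 153) to hit 2597.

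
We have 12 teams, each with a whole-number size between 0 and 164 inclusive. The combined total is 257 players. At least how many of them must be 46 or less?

7

Each value above 46 is at least 47, contributing at least 47 − 0 = 47 above the floor 0.
The sum exceeds the floor total 0 by 257, so at most ⌊257/47⌋ = 5 exceed 46, and at least 7 are ≤ 46.
Exactly 7 works: 7 values at 0 and 5 at 47 total 235; raise one of the low values by 22 (still ≤ 46) to hit 257.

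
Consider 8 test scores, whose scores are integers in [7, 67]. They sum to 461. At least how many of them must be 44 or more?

5

Suppose at most 8 − j of them reach 44; then j values are ≤ 43 and the rest ≤ 67.
The total is then ≤ 43·j + 67·(8 − j) = 536 − 24j. For this to be ≥ 461 we need j ≤ 3, so at least 8 − 3 = 5 must reach 44.
Exactly 5 works: 5 values at 67 and 3 at 43 total 464; lower one of the high values by 3 (still ≥ 44) to hit 461.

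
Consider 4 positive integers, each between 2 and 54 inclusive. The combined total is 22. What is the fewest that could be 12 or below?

If only k of them are at most 12, the other 4 − k are at least 13, so the total is at least (4 − k)·13 + k·2.
This is ≤ 22, so (4 − k)·13 + 2k ≤ 22, which gives k ≥ 3.
Exactly 3 works: 3 values at 2 and 1 at 13 total 19; raise one of the low values by 3 (still ≤ 12) to hit 22.

3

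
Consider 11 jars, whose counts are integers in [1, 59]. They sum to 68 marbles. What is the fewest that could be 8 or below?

4

Let j be the number exceeding 8. Then the total is ≥ 9·j + 1·(11 − j) = 11 + 8j.
So 8j ≤ 57 and j ≤ 7; hence at least 11 − 7 = 4 are ≤ 8.
Exactly 4 works: 4 values at 1 and 7 at 9 total 67; raise one of the low values by 1 (still ≤ 8) to hit 68.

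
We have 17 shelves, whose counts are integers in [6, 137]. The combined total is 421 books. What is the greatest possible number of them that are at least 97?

Suppose k of them are at least 97. Those contribute at least 97 each and the other 17 − k at least 6 each.
So the total is at least 97k + 6(17 − k) = 102 + 91k. This must be ≤ 421, giving k ≤ 3.
k = 3 is achieved by 3 values at 97 and 14 at 6, total 375; add 46 to one value (staying below 97) to reach 421.

3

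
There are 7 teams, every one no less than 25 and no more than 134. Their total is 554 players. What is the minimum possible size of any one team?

25

Minimizing one value means maximizing the remaining 6.
The other 6 can take up 6 × 134 = 804 ≥ 554 − 25, so one team can sit at its floor of 25.
Achievable: one at 25 and the other 6 totalling 529, which fits since 6 × 25 ≤ 529 ≤ 6 × 134.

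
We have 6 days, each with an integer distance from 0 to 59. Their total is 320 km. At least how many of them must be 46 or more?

Each value short of 46 is at most 45, costing at least 59 − 45 = 14 against the maximum total of 354.
We can afford to lose at most 354 − 320 = 34, so at most ⌊34/14⌋ = 2 fall short, and at least 4 are ≥ 46.
Exactly 4 works: 4 values at 59 and 2 at 45 total 326; lower one of the high values by 6 (still ≥ 46) to hit 320.

4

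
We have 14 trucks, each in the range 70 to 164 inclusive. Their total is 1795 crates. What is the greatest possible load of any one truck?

164

Maximizing one value means minimizing the remaining 13.
The other 13 contribute at least 13 × 70 = 910, leaving at most 1795 − 910 = 885.
But each truck is capped at 164, so the maximum is 164.
Achievable: one at 164 and the other 13 totalling 1631, which fits since 13 × 70 ≤ 1631 ≤ 13 × 164.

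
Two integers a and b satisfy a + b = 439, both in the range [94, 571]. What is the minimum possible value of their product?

For a fixed sum, ab is smallest when a and b are as far apart as possible.
At the endpoint a = 94, b = 439 − 94 = 345, so ab = 94 × 345 = 32430.

32430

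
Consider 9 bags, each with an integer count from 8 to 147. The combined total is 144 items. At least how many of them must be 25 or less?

5

If only k of them are at most 25, the other 9 − k are at least 26, so the total is at least (9 − k)·26 + k·8.
This is ≤ 144, so (9 − k)·26 + 8k ≤ 144, which gives k ≥ 5.
Exactly 5 works: 5 values at 8 and 4 at 26 total 144.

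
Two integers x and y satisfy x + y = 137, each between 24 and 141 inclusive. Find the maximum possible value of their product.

xy = x(137 − x) is maximized when x is as near 137/2 as the bounds allow.
Taking x = 68 and y = 69 (both in [24, 141]) gives xy = 4692.

4692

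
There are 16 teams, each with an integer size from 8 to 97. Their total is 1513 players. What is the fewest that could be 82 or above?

Each value short of 82 is at most 81, costing at least 97 − 81 = 16 against the maximum total of 1552.
We can afford to lose at most 1552 − 1513 = 39, so at most ⌊39/16⌋ = 2 fall short, and at least 14 are ≥ 82.
Exactly 14 works: 14 values at 97 and 2 at 81 total 1520; lower one of the high values by 7 (still ≥ 82) to hit 1513.

14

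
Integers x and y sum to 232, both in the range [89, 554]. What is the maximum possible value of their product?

With x + y fixed, xy peaks when the two are closest together.
Taking x = 116 and y = 116 (both in [89, 554]) gives xy = 13456.

13456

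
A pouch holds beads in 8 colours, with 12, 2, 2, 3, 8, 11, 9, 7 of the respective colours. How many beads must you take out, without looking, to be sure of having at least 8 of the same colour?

43

In the worst case you take as many as possible of each colour without reaching 8: 7 + 2 + 2 + 3 + 7 + 7 + 7 + 7 = 42.
The next one must give 8 of some colour, so 42 + 1 = 43.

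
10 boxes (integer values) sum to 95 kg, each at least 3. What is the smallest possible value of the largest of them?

10

If every one of the 10 were at most 9, the total would be at most 10 × 9 = 90 < 95.
Achievable: 5 of them at 10 and 5 at 9 total 95.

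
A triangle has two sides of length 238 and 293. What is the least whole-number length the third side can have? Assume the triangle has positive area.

The third side must exceed |238 − 293| = 55.
The smallest integer above 55 is 56.

56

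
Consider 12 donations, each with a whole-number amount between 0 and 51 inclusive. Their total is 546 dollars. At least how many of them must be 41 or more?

6

Each value short of 41 is at most 40, costing at least 51 − 40 = 11 against the maximum total of 612.
We can afford to lose at most 612 − 546 = 66, so at most ⌊66/11⌋ = 6 fall short, and at least 6 are ≥ 41.
Exactly 6 works: 6 values at 51 and 6 at 40 total 546.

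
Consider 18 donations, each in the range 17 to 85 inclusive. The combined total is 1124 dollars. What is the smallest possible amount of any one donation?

17

Minimizing one value means maximizing the remaining 17.
The other 17 can take up 17 × 85 = 1445 ≥ 1124 − 17, so one donation can sit at its floor of 17.
Achievable: one at 17 and the other 17 totalling 1107, which fits since 17 × 17 ≤ 1107 ≤ 17 × 85.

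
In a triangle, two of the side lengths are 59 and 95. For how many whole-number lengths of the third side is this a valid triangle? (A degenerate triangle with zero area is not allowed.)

The triangle inequality gives |59 − 95| < c < 59 + 95, i.e. 36 < c < 154.
So c can be any integer from 37 to 153: 117 values.

117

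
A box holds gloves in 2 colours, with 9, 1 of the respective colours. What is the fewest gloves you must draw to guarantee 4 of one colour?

In the worst case you take as many as possible of each colour without reaching 4: 3 + 1 = 4.
The next one must give 4 of some colour, so 4 + 1 = 5.

5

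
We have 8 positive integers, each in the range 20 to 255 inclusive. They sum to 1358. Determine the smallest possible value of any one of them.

20

To make one integer as small as possible, make the other 7 as large as possible.
The other 7 can take up 7 × 255 = 1785 ≥ 1358 − 20, so one integer can sit at its floor of 20.
Achievable: one at 20 and the other 7 totalling 1338, which fits since 7 × 20 ≤ 1338 ≤ 7 × 255.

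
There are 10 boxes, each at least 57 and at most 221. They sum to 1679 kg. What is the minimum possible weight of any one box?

To make one box as small as possible, make the other 9 as large as possible.
The other 9 can take up 9 × 221 = 1989 ≥ 1679 − 57, so one box can sit at its floor of 57.
Achievable: one at 57 and the other 9 totalling 1622, which fits since 9 × 57 ≤ 1622 ≤ 9 × 221.

57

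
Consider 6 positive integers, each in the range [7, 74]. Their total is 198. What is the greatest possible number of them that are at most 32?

Suppose k of them are at most 32. Those contribute at most 32 each and the rest at most 74 each.
So the total is at most 32k + 74(6 − k) = 444 − 42k. This must still be ≥ 198, so k ≤ 5.
k = 5 is achieved by 5 values at 32 and 1 at 74, total 234; lower one of the 74's by 36 (still > 32) to reach 198.

5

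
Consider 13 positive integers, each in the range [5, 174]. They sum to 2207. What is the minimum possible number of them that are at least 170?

2

If only k of them are at least 170, the other 13 − k are at most 169, so the total is at most k·174 + (13 − k)·169.
This must reach 2207, so k·174 + (13 − k)·169 ≥ 2207, giving k ≥ 2.
Exactly 2 works: 2 values at 174 and 11 at 169 total 2207.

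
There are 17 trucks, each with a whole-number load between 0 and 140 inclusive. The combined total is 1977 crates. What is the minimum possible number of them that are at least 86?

10

Each value short of 86 is at most 85, costing at least 140 − 85 = 55 against the maximum total of 2380.
We can afford to lose at most 2380 − 1977 = 403, so at most ⌊403/55⌋ = 7 fall short, and at least 10 are ≥ 86.
Exactly 10 works: 10 values at 140 and 7 at 85 total 1995; lower one of the high values by 18 (still ≥ 86) to hit 1977.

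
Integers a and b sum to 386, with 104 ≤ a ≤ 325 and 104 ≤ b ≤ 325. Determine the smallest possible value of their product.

Since a + b is fixed, pushing one of them to its bound minimizes the product.
At the endpoint a = 104, b = 386 − 104 = 282, so ab = 104 × 282 = 29328.

29328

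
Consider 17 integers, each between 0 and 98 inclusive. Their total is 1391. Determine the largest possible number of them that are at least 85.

16

With k values at 85 or above and the rest at least 0, the sum is at least 0 + 85k.
Since the sum is 1391, we need 85k ≤ 1391, i.e. k ≤ 16.
k = 16 is achieved by 16 values at 85 and 1 at 0, total 1360; add 31 to one value (staying below 85) to reach 1391.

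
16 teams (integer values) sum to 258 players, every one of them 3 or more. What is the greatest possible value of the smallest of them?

If every one of the 16 were at least 17, the total would be at least 16 × 17 = 272 > 258.
Achievable: 14 of them at 16 and 2 at 17 total 258.

16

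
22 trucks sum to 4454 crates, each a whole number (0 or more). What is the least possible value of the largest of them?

203

The average is 4454/22 > 202, so not all 22 can be 202 or less; the largest is ≥ 203.
Taking 12 copies of 202 and 10 copies of 203 gives exactly 4454, so 203 is attained.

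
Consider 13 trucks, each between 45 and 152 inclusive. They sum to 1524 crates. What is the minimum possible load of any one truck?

45

To make one truck as small as possible, make the other 12 as large as possible.
The other 12 can take up 12 × 152 = 1824 ≥ 1524 − 45, so one truck can sit at its floor of 45.
Achievable: one at 45 and the other 12 totalling 1479, which fits since 12 × 45 ≤ 1479 ≤ 12 × 152.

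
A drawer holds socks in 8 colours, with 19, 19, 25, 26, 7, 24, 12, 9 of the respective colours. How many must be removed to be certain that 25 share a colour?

139

In the worst case you take as many as possible of each colour without reaching 25: 19 + 19 + 24 + 24 + 7 + 24 + 12 + 9 = 138.
The next one must give 25 of some colour, so 138 + 1 = 139.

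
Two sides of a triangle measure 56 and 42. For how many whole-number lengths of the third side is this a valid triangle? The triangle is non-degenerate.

83

The triangle inequality gives |56 − 42| < c < 56 + 42, i.e. 14 < c < 98.
So c can be any integer from 15 to 97: 83 values.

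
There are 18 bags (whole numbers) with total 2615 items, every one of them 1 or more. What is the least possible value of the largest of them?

146

The 18 values sum to 2615, so their maximum is at least ⌈2615/18⌉ = 146.
Achievable: 5 of them at 146 and 13 at 145 total 2615.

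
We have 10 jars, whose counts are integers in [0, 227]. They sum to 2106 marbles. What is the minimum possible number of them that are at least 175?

7

Each value short of 175 is at most 174, costing at least 227 − 174 = 53 against the maximum total of 2270.
We can afford to lose at most 2270 − 2106 = 164, so at most ⌊164/53⌋ = 3 fall short, and at least 7 are ≥ 175.
Exactly 7 works: 7 values at 227 and 3 at 174 total 2111; lower one of the high values by 5 (still ≥ 175) to hit 2106.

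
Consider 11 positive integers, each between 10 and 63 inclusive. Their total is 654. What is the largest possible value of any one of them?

63

To make one integer as large as possible, make the other 10 as small as possible.
The other 10 contribute at least 10 × 10 = 100, leaving at most 654 − 100 = 554.
But each integer is capped at 63, so the maximum is 63.
Achievable: one at 63 and the other 10 totalling 591, which fits since 10 × 10 ≤ 591 ≤ 10 × 63.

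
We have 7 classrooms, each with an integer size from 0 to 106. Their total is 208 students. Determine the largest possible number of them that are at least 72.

Suppose k of them are at least 72. Those contribute at least 72 each and the other 7 − k at least 0 each.
So the total is at least 72k + 0(7 − k) = 0 + 72k. This must be ≤ 208, giving k ≤ 2.
k = 2 is achieved by 2 values at 72 and 5 at 0, total 144; add 64 to one value (staying below 72) to reach 208.

2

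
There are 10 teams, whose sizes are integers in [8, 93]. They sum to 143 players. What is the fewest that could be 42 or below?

9

Let j be the number exceeding 42. Then the total is ≥ 43·j + 8·(10 − j) = 80 + 35j.
So 35j ≤ 63 and j ≤ 1; hence at least 10 − 1 = 9 are ≤ 42.
Exactly 9 works: 9 values at 8 and 1 at 43 total 115; raise one of the low values by 28 (still ≤ 42) to hit 143.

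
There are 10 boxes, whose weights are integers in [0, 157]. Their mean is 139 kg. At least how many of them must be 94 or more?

8

The total is 10 × 139 = 1390.
Suppose at most 10 − j of them reach 94; then j values are ≤ 93 and the rest ≤ 157.
The total is then ≤ 93·j + 157·(10 − j) = 1570 − 64j. For this to be ≥ 1390 we need j ≤ 2, so at least 10 − 2 = 8 must reach 94.
Exactly 8 works: 8 values at 157 and 2 at 93 total 1442; lower one of the high values by 52 (still ≥ 94) to hit 1390.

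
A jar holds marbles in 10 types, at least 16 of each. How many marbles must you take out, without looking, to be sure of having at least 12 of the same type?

111

You could draw 11 of every type without reaching 12 of any — 110 in all.
One more forces 12 of some type, so 110 + 1 = 111.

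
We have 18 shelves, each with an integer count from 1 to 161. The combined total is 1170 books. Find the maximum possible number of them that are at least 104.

Suppose k of them are at least 104. Those contribute at least 104 each and the other 18 − k at least 1 each.
So the total is at least 104k + 1(18 − k) = 18 + 103k. This must be ≤ 1170, giving k ≤ 11.
k = 11 is achieved by 11 values at 104 and 7 at 1, total 1151; add 19 to one value (staying below 104) to reach 1170.

11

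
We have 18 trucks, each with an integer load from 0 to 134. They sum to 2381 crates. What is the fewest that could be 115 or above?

Suppose at most 18 − j of them reach 115; then j values are ≤ 114 and the rest ≤ 134.
The total is then ≤ 114·j + 134·(18 − j) = 2412 − 20j. For this to be ≥ 2381 we need j ≤ 1, so at least 18 − 1 = 17 must reach 115.
Exactly 17 works: 17 values at 134 and 1 at 114 total 2392; lower one of the high values by 11 (still ≥ 115) to hit 2381.

17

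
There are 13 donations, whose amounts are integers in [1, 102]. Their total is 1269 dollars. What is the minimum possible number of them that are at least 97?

4

Each value short of 97 is at most 96, costing at least 102 − 96 = 6 against the maximum total of 1326.
We can afford to lose at most 1326 − 1269 = 57, so at most ⌊57/6⌋ = 9 fall short, and at least 4 are ≥ 97.
Exactly 4 works: 4 values at 102 and 9 at 96 total 1272; lower one of the high values by 3 (still ≥ 97) to hit 1269.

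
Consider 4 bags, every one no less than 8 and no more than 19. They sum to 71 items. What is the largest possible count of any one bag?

Maximizing one value means minimizing the remaining 3.
The other 3 contribute at least 3 × 8 = 24, leaving at most 71 − 24 = 47.
But each bag is capped at 19, so the maximum is 19.
Achievable: one at 19 and the other 3 totalling 52, which fits since 3 × 8 ≤ 52 ≤ 3 × 19.

19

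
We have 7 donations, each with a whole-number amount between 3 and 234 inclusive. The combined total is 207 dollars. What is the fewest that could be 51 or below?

4

Each value above 51 is at least 52, contributing at least 52 − 3 = 49 above the floor 3.
The sum exceeds the floor total 21 by 186, so at most ⌊186/49⌋ = 3 exceed 51, and at least 4 are ≤ 51.
Exactly 4 works: 4 values at 3 and 3 at 52 total 168; raise one of the low values by 39 (still ≤ 51) to hit 207.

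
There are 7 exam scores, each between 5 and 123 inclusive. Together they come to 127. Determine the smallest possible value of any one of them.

5

Minimizing one value means maximizing the remaining 6.
The other 6 can take up 6 × 123 = 738 ≥ 127 − 5, so one score can sit at its floor of 5.
Achievable: one at 5 and the other 6 totalling 122, which fits since 6 × 5 ≤ 122 ≤ 6 × 123.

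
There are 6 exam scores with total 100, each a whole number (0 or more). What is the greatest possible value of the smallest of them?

16

If every one of the 6 were at least 17, the total would be at least 6 × 17 = 102 > 100.
Taking 2 copies of 16 and 4 copies of 17 gives exactly 100, so 16 is attained.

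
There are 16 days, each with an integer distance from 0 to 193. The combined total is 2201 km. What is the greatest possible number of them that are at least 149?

14

If k of the values are ≥ 149, the total is ≥ 149k + 0(16 − k).
Setting 149k + 0(16 − k) ≤ 2201 gives 149k ≤ 2201, so k ≤ 14.
k = 14 is achieved by 14 values at 149 and 2 at 0, total 2086; add 115 to one value (staying below 149) to reach 2201.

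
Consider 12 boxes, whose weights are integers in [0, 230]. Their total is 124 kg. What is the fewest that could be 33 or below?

Each value above 33 is at least 34, contributing at least 34 − 0 = 34 above the floor 0.
The sum exceeds the floor total 0 by 124, so at most ⌊124/34⌋ = 3 exceed 33, and at least 9 are ≤ 33.
Exactly 9 works: 9 values at 0 and 3 at 34 total 102; raise one of the low values by 22 (still ≤ 33) to hit 124.

9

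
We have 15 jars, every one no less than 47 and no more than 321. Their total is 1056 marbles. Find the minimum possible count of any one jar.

To make one jar as small as possible, make the other 14 as large as possible.
The other 14 can take up 14 × 321 = 4494 ≥ 1056 − 47, so one jar can sit at its floor of 47.
Achievable: one at 47 and the other 14 totalling 1009, which fits since 14 × 47 ≤ 1009 ≤ 14 × 321.

47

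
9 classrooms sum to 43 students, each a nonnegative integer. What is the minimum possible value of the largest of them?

If every one of the 9 were at most 4, the total would be at most 9 × 4 = 36 < 43.
Achievable: 7 of them at 5 and 2 at 4 total 43.

5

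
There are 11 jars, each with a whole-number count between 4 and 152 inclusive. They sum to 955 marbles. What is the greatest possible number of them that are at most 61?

Suppose k of them are at most 61. Those contribute at most 61 each and the rest at most 152 each.
So the total is at most 61k + 152(11 − k) = 1672 − 91k. This must still be ≥ 955, so k ≤ 7.
k = 7 is achieved by 7 values at 61 and 4 at 152, total 1035; lower one of the 152's by 80 (still > 61) to reach 955.

7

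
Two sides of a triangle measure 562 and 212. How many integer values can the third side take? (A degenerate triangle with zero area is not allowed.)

The triangle inequality gives |562 − 212| < c < 562 + 212, i.e. 350 < c < 774.
So c can be any integer from 351 to 773: 423 values.

423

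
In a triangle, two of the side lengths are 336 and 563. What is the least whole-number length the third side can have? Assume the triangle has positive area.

228

The third side must exceed |336 − 563| = 227.
The smallest integer above 227 is 228.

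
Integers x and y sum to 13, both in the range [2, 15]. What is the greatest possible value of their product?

42

For a fixed sum, the product xy is largest when x and y are as close as possible.
Taking x = 6 and y = 7 (both in [2, 15]) gives xy = 42.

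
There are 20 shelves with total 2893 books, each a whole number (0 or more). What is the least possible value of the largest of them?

If every one of the 20 were at most 144, the total would be at most 20 × 144 = 2880 < 2893.
Achievable: 13 of them at 145 and 7 at 144 total 2893.

145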